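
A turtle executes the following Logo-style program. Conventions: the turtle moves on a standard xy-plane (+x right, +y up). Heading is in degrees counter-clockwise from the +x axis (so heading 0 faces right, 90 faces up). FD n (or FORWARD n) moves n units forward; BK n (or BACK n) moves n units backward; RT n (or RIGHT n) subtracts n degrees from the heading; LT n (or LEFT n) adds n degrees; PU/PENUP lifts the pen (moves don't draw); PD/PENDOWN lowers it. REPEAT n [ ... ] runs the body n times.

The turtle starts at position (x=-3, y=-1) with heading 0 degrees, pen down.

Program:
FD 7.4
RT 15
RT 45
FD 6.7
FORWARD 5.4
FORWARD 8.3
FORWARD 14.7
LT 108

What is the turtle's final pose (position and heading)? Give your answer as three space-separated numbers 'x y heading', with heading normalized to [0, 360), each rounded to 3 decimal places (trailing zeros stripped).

Answer: 21.95 -31.397 48

Derivation:
Executing turtle program step by step:
Start: pos=(-3,-1), heading=0, pen down
FD 7.4: (-3,-1) -> (4.4,-1) [heading=0, draw]
RT 15: heading 0 -> 345
RT 45: heading 345 -> 300
FD 6.7: (4.4,-1) -> (7.75,-6.802) [heading=300, draw]
FD 5.4: (7.75,-6.802) -> (10.45,-11.479) [heading=300, draw]
FD 8.3: (10.45,-11.479) -> (14.6,-18.667) [heading=300, draw]
FD 14.7: (14.6,-18.667) -> (21.95,-31.397) [heading=300, draw]
LT 108: heading 300 -> 48
Final: pos=(21.95,-31.397), heading=48, 5 segment(s) drawn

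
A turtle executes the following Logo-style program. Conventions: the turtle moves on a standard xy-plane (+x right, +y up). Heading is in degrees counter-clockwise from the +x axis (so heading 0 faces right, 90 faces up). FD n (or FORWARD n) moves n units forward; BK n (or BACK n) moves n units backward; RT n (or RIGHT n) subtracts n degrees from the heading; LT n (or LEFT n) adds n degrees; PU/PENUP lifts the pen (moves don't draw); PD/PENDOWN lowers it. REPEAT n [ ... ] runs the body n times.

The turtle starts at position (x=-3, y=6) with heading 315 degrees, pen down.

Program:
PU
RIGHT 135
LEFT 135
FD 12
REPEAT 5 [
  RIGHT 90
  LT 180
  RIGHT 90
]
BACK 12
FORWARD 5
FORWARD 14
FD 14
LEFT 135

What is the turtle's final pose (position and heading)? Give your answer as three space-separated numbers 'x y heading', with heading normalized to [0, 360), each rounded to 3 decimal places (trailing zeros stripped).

Executing turtle program step by step:
Start: pos=(-3,6), heading=315, pen down
PU: pen up
RT 135: heading 315 -> 180
LT 135: heading 180 -> 315
FD 12: (-3,6) -> (5.485,-2.485) [heading=315, move]
REPEAT 5 [
  -- iteration 1/5 --
  RT 90: heading 315 -> 225
  LT 180: heading 225 -> 45
  RT 90: heading 45 -> 315
  -- iteration 2/5 --
  RT 90: heading 315 -> 225
  LT 180: heading 225 -> 45
  RT 90: heading 45 -> 315
  -- iteration 3/5 --
  RT 90: heading 315 -> 225
  LT 180: heading 225 -> 45
  RT 90: heading 45 -> 315
  -- iteration 4/5 --
  RT 90: heading 315 -> 225
  LT 180: heading 225 -> 45
  RT 90: heading 45 -> 315
  -- iteration 5/5 --
  RT 90: heading 315 -> 225
  LT 180: heading 225 -> 45
  RT 90: heading 45 -> 315
]
BK 12: (5.485,-2.485) -> (-3,6) [heading=315, move]
FD 5: (-3,6) -> (0.536,2.464) [heading=315, move]
FD 14: (0.536,2.464) -> (10.435,-7.435) [heading=315, move]
FD 14: (10.435,-7.435) -> (20.335,-17.335) [heading=315, move]
LT 135: heading 315 -> 90
Final: pos=(20.335,-17.335), heading=90, 0 segment(s) drawn

Answer: 20.335 -17.335 90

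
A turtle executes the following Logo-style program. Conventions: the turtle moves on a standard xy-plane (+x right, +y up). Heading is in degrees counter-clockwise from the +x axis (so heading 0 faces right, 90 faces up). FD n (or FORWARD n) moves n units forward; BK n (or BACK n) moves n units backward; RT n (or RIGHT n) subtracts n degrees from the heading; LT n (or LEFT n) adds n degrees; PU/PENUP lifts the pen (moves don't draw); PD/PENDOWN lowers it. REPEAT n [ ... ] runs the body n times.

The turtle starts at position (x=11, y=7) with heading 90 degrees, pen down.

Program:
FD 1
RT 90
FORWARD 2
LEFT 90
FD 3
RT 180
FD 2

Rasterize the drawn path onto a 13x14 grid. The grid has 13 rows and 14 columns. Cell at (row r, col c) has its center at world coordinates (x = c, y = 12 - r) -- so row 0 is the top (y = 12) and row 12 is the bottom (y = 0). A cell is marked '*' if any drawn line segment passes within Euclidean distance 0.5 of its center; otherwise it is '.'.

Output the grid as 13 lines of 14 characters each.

Answer: ..............
.............*
.............*
.............*
...........***
...........*..
..............
..............
..............
..............
..............
..............
..............

Derivation:
Segment 0: (11,7) -> (11,8)
Segment 1: (11,8) -> (13,8)
Segment 2: (13,8) -> (13,11)
Segment 3: (13,11) -> (13,9)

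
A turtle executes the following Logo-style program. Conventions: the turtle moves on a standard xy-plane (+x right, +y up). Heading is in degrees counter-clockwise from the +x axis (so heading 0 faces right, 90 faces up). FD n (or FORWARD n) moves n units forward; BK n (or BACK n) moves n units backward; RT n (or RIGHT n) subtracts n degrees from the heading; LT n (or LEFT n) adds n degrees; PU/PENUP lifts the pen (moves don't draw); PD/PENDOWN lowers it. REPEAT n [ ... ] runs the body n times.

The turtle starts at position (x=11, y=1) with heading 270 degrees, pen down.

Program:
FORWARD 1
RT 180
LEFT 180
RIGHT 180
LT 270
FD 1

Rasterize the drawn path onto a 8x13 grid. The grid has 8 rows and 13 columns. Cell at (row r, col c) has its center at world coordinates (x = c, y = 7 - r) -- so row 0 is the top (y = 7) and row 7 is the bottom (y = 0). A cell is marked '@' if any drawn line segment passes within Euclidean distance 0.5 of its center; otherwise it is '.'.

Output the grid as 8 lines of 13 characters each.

Segment 0: (11,1) -> (11,0)
Segment 1: (11,0) -> (12,-0)

Answer: .............
.............
.............
.............
.............
.............
...........@.
...........@@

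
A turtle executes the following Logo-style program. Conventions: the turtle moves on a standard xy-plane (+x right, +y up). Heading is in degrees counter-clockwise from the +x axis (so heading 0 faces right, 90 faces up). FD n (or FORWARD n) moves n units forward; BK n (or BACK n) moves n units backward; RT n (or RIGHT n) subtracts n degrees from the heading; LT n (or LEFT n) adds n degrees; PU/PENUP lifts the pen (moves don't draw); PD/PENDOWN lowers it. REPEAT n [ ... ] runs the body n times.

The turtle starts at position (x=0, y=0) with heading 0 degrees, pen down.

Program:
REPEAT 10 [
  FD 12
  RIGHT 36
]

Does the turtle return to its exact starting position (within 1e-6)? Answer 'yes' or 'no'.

Executing turtle program step by step:
Start: pos=(0,0), heading=0, pen down
REPEAT 10 [
  -- iteration 1/10 --
  FD 12: (0,0) -> (12,0) [heading=0, draw]
  RT 36: heading 0 -> 324
  -- iteration 2/10 --
  FD 12: (12,0) -> (21.708,-7.053) [heading=324, draw]
  RT 36: heading 324 -> 288
  -- iteration 3/10 --
  FD 12: (21.708,-7.053) -> (25.416,-18.466) [heading=288, draw]
  RT 36: heading 288 -> 252
  -- iteration 4/10 --
  FD 12: (25.416,-18.466) -> (21.708,-29.879) [heading=252, draw]
  RT 36: heading 252 -> 216
  -- iteration 5/10 --
  FD 12: (21.708,-29.879) -> (12,-36.932) [heading=216, draw]
  RT 36: heading 216 -> 180
  -- iteration 6/10 --
  FD 12: (12,-36.932) -> (0,-36.932) [heading=180, draw]
  RT 36: heading 180 -> 144
  -- iteration 7/10 --
  FD 12: (0,-36.932) -> (-9.708,-29.879) [heading=144, draw]
  RT 36: heading 144 -> 108
  -- iteration 8/10 --
  FD 12: (-9.708,-29.879) -> (-13.416,-18.466) [heading=108, draw]
  RT 36: heading 108 -> 72
  -- iteration 9/10 --
  FD 12: (-13.416,-18.466) -> (-9.708,-7.053) [heading=72, draw]
  RT 36: heading 72 -> 36
  -- iteration 10/10 --
  FD 12: (-9.708,-7.053) -> (0,0) [heading=36, draw]
  RT 36: heading 36 -> 0
]
Final: pos=(0,0), heading=0, 10 segment(s) drawn

Start position: (0, 0)
Final position: (0, 0)
Distance = 0; < 1e-6 -> CLOSED

Answer: yes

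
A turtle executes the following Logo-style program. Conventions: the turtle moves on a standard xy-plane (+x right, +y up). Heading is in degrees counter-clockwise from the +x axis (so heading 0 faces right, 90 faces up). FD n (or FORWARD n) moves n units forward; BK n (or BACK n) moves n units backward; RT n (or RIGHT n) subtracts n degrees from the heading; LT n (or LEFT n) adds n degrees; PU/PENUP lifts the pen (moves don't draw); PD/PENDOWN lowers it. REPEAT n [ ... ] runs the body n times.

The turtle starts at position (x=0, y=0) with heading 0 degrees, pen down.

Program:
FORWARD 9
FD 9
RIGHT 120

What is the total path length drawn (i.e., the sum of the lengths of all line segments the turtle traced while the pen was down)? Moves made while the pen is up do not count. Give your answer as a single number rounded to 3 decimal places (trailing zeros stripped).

Executing turtle program step by step:
Start: pos=(0,0), heading=0, pen down
FD 9: (0,0) -> (9,0) [heading=0, draw]
FD 9: (9,0) -> (18,0) [heading=0, draw]
RT 120: heading 0 -> 240
Final: pos=(18,0), heading=240, 2 segment(s) drawn

Segment lengths:
  seg 1: (0,0) -> (9,0), length = 9
  seg 2: (9,0) -> (18,0), length = 9
Total = 18

Answer: 18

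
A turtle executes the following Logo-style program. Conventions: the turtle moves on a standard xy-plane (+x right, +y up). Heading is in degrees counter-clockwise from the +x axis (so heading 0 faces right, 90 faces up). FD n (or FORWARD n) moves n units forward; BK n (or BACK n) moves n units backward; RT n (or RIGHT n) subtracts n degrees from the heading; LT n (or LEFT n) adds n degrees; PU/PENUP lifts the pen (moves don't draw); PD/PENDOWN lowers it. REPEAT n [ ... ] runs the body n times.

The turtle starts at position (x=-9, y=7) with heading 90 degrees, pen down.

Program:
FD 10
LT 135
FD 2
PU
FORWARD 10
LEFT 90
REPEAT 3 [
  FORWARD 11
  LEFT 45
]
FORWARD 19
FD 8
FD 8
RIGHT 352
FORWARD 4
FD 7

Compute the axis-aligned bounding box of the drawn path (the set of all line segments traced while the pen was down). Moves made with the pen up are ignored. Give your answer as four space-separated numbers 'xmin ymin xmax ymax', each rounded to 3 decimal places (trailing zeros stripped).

Executing turtle program step by step:
Start: pos=(-9,7), heading=90, pen down
FD 10: (-9,7) -> (-9,17) [heading=90, draw]
LT 135: heading 90 -> 225
FD 2: (-9,17) -> (-10.414,15.586) [heading=225, draw]
PU: pen up
FD 10: (-10.414,15.586) -> (-17.485,8.515) [heading=225, move]
LT 90: heading 225 -> 315
REPEAT 3 [
  -- iteration 1/3 --
  FD 11: (-17.485,8.515) -> (-9.707,0.737) [heading=315, move]
  LT 45: heading 315 -> 0
  -- iteration 2/3 --
  FD 11: (-9.707,0.737) -> (1.293,0.737) [heading=0, move]
  LT 45: heading 0 -> 45
  -- iteration 3/3 --
  FD 11: (1.293,0.737) -> (9.071,8.515) [heading=45, move]
  LT 45: heading 45 -> 90
]
FD 19: (9.071,8.515) -> (9.071,27.515) [heading=90, move]
FD 8: (9.071,27.515) -> (9.071,35.515) [heading=90, move]
FD 8: (9.071,35.515) -> (9.071,43.515) [heading=90, move]
RT 352: heading 90 -> 98
FD 4: (9.071,43.515) -> (8.514,47.476) [heading=98, move]
FD 7: (8.514,47.476) -> (7.54,54.408) [heading=98, move]
Final: pos=(7.54,54.408), heading=98, 2 segment(s) drawn

Segment endpoints: x in {-10.414, -9}, y in {7, 15.586, 17}
xmin=-10.414, ymin=7, xmax=-9, ymax=17

Answer: -10.414 7 -9 17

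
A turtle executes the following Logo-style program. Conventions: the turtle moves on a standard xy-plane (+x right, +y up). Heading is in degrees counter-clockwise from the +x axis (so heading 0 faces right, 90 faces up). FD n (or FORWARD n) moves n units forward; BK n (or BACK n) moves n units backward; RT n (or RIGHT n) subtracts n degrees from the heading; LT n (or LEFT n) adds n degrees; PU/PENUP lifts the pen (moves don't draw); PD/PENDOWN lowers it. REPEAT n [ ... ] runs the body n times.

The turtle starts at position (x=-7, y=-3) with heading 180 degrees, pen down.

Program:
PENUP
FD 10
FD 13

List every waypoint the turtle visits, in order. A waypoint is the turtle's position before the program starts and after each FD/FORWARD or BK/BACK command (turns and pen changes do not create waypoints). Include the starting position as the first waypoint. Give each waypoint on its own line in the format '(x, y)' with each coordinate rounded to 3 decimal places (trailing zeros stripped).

Answer: (-7, -3)
(-17, -3)
(-30, -3)

Derivation:
Executing turtle program step by step:
Start: pos=(-7,-3), heading=180, pen down
PU: pen up
FD 10: (-7,-3) -> (-17,-3) [heading=180, move]
FD 13: (-17,-3) -> (-30,-3) [heading=180, move]
Final: pos=(-30,-3), heading=180, 0 segment(s) drawn
Waypoints (3 total):
(-7, -3)
(-17, -3)
(-30, -3)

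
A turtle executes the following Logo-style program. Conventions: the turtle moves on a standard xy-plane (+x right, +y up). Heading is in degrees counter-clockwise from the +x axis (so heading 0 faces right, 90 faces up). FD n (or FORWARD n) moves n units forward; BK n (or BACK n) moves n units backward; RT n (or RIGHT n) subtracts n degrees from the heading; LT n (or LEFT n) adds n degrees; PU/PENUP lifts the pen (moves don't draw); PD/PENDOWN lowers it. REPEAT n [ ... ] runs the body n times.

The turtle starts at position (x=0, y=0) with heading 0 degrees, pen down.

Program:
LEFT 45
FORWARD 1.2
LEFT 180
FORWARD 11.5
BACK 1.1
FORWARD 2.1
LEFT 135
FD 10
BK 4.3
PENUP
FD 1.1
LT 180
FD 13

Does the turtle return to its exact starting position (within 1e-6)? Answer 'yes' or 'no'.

Executing turtle program step by step:
Start: pos=(0,0), heading=0, pen down
LT 45: heading 0 -> 45
FD 1.2: (0,0) -> (0.849,0.849) [heading=45, draw]
LT 180: heading 45 -> 225
FD 11.5: (0.849,0.849) -> (-7.283,-7.283) [heading=225, draw]
BK 1.1: (-7.283,-7.283) -> (-6.505,-6.505) [heading=225, draw]
FD 2.1: (-6.505,-6.505) -> (-7.99,-7.99) [heading=225, draw]
LT 135: heading 225 -> 0
FD 10: (-7.99,-7.99) -> (2.01,-7.99) [heading=0, draw]
BK 4.3: (2.01,-7.99) -> (-2.29,-7.99) [heading=0, draw]
PU: pen up
FD 1.1: (-2.29,-7.99) -> (-1.19,-7.99) [heading=0, move]
LT 180: heading 0 -> 180
FD 13: (-1.19,-7.99) -> (-14.19,-7.99) [heading=180, move]
Final: pos=(-14.19,-7.99), heading=180, 6 segment(s) drawn

Start position: (0, 0)
Final position: (-14.19, -7.99)
Distance = 16.285; >= 1e-6 -> NOT closed

Answer: no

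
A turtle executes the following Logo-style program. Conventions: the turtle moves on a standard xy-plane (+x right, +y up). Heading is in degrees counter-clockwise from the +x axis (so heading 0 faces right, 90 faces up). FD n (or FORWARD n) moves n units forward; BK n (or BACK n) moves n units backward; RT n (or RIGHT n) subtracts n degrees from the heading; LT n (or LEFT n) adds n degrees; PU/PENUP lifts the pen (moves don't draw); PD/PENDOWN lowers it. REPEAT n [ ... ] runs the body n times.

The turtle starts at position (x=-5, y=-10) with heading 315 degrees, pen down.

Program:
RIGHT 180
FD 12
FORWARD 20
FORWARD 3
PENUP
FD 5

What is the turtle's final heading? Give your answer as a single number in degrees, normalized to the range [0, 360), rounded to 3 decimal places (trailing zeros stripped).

Answer: 135

Derivation:
Executing turtle program step by step:
Start: pos=(-5,-10), heading=315, pen down
RT 180: heading 315 -> 135
FD 12: (-5,-10) -> (-13.485,-1.515) [heading=135, draw]
FD 20: (-13.485,-1.515) -> (-27.627,12.627) [heading=135, draw]
FD 3: (-27.627,12.627) -> (-29.749,14.749) [heading=135, draw]
PU: pen up
FD 5: (-29.749,14.749) -> (-33.284,18.284) [heading=135, move]
Final: pos=(-33.284,18.284), heading=135, 3 segment(s) drawn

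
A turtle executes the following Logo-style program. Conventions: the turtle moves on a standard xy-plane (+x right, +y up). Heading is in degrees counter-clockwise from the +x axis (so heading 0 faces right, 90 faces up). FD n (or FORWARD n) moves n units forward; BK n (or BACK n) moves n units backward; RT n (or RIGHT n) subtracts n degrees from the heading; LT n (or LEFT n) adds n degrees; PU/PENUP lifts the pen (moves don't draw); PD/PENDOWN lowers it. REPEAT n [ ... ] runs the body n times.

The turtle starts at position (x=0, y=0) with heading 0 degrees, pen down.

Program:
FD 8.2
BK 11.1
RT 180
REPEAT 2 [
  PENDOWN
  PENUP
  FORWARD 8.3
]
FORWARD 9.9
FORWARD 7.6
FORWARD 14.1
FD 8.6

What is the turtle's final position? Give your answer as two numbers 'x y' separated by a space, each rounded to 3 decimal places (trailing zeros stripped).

Answer: -59.7 0

Derivation:
Executing turtle program step by step:
Start: pos=(0,0), heading=0, pen down
FD 8.2: (0,0) -> (8.2,0) [heading=0, draw]
BK 11.1: (8.2,0) -> (-2.9,0) [heading=0, draw]
RT 180: heading 0 -> 180
REPEAT 2 [
  -- iteration 1/2 --
  PD: pen down
  PU: pen up
  FD 8.3: (-2.9,0) -> (-11.2,0) [heading=180, move]
  -- iteration 2/2 --
  PD: pen down
  PU: pen up
  FD 8.3: (-11.2,0) -> (-19.5,0) [heading=180, move]
]
FD 9.9: (-19.5,0) -> (-29.4,0) [heading=180, move]
FD 7.6: (-29.4,0) -> (-37,0) [heading=180, move]
FD 14.1: (-37,0) -> (-51.1,0) [heading=180, move]
FD 8.6: (-51.1,0) -> (-59.7,0) [heading=180, move]
Final: pos=(-59.7,0), heading=180, 2 segment(s) drawn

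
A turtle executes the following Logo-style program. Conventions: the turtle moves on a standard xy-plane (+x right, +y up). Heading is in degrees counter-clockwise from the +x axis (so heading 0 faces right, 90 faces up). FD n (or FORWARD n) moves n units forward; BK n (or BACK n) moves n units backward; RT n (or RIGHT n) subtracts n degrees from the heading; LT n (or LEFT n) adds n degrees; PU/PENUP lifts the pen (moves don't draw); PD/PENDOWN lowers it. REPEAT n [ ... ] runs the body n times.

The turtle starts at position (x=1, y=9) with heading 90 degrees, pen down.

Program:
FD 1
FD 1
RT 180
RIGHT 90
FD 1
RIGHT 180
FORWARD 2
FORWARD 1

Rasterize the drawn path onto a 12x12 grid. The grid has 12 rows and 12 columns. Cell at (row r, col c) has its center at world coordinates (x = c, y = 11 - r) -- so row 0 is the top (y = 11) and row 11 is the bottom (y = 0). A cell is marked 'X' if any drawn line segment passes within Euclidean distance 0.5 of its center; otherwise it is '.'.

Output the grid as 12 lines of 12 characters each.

Segment 0: (1,9) -> (1,10)
Segment 1: (1,10) -> (1,11)
Segment 2: (1,11) -> (0,11)
Segment 3: (0,11) -> (2,11)
Segment 4: (2,11) -> (3,11)

Answer: XXXX........
.X..........
.X..........
............
............
............
............
............
............
............
............
............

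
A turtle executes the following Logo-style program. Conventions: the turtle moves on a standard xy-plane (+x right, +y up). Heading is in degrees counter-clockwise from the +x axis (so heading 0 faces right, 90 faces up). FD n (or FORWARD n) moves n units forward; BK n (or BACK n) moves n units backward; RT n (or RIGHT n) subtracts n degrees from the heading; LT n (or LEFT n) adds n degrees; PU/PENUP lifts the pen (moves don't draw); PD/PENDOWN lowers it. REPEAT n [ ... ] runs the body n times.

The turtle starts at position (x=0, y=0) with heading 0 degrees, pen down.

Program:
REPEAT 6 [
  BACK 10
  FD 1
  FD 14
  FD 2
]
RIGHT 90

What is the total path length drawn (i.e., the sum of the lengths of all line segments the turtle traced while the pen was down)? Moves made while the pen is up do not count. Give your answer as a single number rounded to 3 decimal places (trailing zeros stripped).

Answer: 162

Derivation:
Executing turtle program step by step:
Start: pos=(0,0), heading=0, pen down
REPEAT 6 [
  -- iteration 1/6 --
  BK 10: (0,0) -> (-10,0) [heading=0, draw]
  FD 1: (-10,0) -> (-9,0) [heading=0, draw]
  FD 14: (-9,0) -> (5,0) [heading=0, draw]
  FD 2: (5,0) -> (7,0) [heading=0, draw]
  -- iteration 2/6 --
  BK 10: (7,0) -> (-3,0) [heading=0, draw]
  FD 1: (-3,0) -> (-2,0) [heading=0, draw]
  FD 14: (-2,0) -> (12,0) [heading=0, draw]
  FD 2: (12,0) -> (14,0) [heading=0, draw]
  -- iteration 3/6 --
  BK 10: (14,0) -> (4,0) [heading=0, draw]
  FD 1: (4,0) -> (5,0) [heading=0, draw]
  FD 14: (5,0) -> (19,0) [heading=0, draw]
  FD 2: (19,0) -> (21,0) [heading=0, draw]
  -- iteration 4/6 --
  BK 10: (21,0) -> (11,0) [heading=0, draw]
  FD 1: (11,0) -> (12,0) [heading=0, draw]
  FD 14: (12,0) -> (26,0) [heading=0, draw]
  FD 2: (26,0) -> (28,0) [heading=0, draw]
  -- iteration 5/6 --
  BK 10: (28,0) -> (18,0) [heading=0, draw]
  FD 1: (18,0) -> (19,0) [heading=0, draw]
  FD 14: (19,0) -> (33,0) [heading=0, draw]
  FD 2: (33,0) -> (35,0) [heading=0, draw]
  -- iteration 6/6 --
  BK 10: (35,0) -> (25,0) [heading=0, draw]
  FD 1: (25,0) -> (26,0) [heading=0, draw]
  FD 14: (26,0) -> (40,0) [heading=0, draw]
  FD 2: (40,0) -> (42,0) [heading=0, draw]
]
RT 90: heading 0 -> 270
Final: pos=(42,0), heading=270, 24 segment(s) drawn

Segment lengths:
  seg 1: (0,0) -> (-10,0), length = 10
  seg 2: (-10,0) -> (-9,0), length = 1
  seg 3: (-9,0) -> (5,0), length = 14
  seg 4: (5,0) -> (7,0), length = 2
  seg 5: (7,0) -> (-3,0), length = 10
  seg 6: (-3,0) -> (-2,0), length = 1
  seg 7: (-2,0) -> (12,0), length = 14
  seg 8: (12,0) -> (14,0), length = 2
  seg 9: (14,0) -> (4,0), length = 10
  seg 10: (4,0) -> (5,0), length = 1
  seg 11: (5,0) -> (19,0), length = 14
  seg 12: (19,0) -> (21,0), length = 2
  seg 13: (21,0) -> (11,0), length = 10
  seg 14: (11,0) -> (12,0), length = 1
  seg 15: (12,0) -> (26,0), length = 14
  seg 16: (26,0) -> (28,0), length = 2
  seg 17: (28,0) -> (18,0), length = 10
  seg 18: (18,0) -> (19,0), length = 1
  seg 19: (19,0) -> (33,0), length = 14
  seg 20: (33,0) -> (35,0), length = 2
  seg 21: (35,0) -> (25,0), length = 10
  seg 22: (25,0) -> (26,0), length = 1
  seg 23: (26,0) -> (40,0), length = 14
  seg 24: (40,0) -> (42,0), length = 2
Total = 162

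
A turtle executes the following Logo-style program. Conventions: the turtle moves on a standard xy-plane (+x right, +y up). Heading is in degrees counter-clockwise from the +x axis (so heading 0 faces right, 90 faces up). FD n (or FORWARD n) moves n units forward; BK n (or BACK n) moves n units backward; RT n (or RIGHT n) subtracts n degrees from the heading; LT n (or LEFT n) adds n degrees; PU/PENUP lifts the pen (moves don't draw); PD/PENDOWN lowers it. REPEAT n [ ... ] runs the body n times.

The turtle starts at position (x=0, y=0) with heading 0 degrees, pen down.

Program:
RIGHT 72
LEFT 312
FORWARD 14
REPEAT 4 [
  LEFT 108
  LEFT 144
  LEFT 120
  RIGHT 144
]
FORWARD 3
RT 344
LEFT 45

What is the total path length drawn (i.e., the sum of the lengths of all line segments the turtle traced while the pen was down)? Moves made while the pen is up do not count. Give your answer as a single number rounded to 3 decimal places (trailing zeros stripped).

Answer: 17

Derivation:
Executing turtle program step by step:
Start: pos=(0,0), heading=0, pen down
RT 72: heading 0 -> 288
LT 312: heading 288 -> 240
FD 14: (0,0) -> (-7,-12.124) [heading=240, draw]
REPEAT 4 [
  -- iteration 1/4 --
  LT 108: heading 240 -> 348
  LT 144: heading 348 -> 132
  LT 120: heading 132 -> 252
  RT 144: heading 252 -> 108
  -- iteration 2/4 --
  LT 108: heading 108 -> 216
  LT 144: heading 216 -> 0
  LT 120: heading 0 -> 120
  RT 144: heading 120 -> 336
  -- iteration 3/4 --
  LT 108: heading 336 -> 84
  LT 144: heading 84 -> 228
  LT 120: heading 228 -> 348
  RT 144: heading 348 -> 204
  -- iteration 4/4 --
  LT 108: heading 204 -> 312
  LT 144: heading 312 -> 96
  LT 120: heading 96 -> 216
  RT 144: heading 216 -> 72
]
FD 3: (-7,-12.124) -> (-6.073,-9.271) [heading=72, draw]
RT 344: heading 72 -> 88
LT 45: heading 88 -> 133
Final: pos=(-6.073,-9.271), heading=133, 2 segment(s) drawn

Segment lengths:
  seg 1: (0,0) -> (-7,-12.124), length = 14
  seg 2: (-7,-12.124) -> (-6.073,-9.271), length = 3
Total = 17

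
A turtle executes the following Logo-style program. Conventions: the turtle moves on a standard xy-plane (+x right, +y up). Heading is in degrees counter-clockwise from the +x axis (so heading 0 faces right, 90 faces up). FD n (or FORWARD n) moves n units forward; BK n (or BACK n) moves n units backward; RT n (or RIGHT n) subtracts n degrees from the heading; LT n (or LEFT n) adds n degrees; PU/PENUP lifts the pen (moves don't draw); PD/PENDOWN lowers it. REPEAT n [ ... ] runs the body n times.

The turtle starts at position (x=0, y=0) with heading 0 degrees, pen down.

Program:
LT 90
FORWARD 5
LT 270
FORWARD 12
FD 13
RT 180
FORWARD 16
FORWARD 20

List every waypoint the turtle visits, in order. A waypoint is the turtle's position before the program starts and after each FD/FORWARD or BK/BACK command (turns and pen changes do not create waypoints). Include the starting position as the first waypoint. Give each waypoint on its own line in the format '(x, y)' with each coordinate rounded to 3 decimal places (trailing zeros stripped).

Answer: (0, 0)
(0, 5)
(12, 5)
(25, 5)
(9, 5)
(-11, 5)

Derivation:
Executing turtle program step by step:
Start: pos=(0,0), heading=0, pen down
LT 90: heading 0 -> 90
FD 5: (0,0) -> (0,5) [heading=90, draw]
LT 270: heading 90 -> 0
FD 12: (0,5) -> (12,5) [heading=0, draw]
FD 13: (12,5) -> (25,5) [heading=0, draw]
RT 180: heading 0 -> 180
FD 16: (25,5) -> (9,5) [heading=180, draw]
FD 20: (9,5) -> (-11,5) [heading=180, draw]
Final: pos=(-11,5), heading=180, 5 segment(s) drawn
Waypoints (6 total):
(0, 0)
(0, 5)
(12, 5)
(25, 5)
(9, 5)
(-11, 5)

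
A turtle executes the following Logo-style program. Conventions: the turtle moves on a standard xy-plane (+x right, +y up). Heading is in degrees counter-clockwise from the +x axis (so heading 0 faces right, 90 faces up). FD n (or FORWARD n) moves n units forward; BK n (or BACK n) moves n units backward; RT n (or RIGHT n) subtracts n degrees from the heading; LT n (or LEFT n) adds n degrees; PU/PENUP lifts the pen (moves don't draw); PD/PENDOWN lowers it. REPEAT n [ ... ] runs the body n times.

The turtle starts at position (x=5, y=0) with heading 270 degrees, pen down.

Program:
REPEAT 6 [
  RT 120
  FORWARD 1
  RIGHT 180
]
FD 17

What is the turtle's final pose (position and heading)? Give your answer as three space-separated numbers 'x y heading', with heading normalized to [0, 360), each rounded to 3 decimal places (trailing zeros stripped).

Executing turtle program step by step:
Start: pos=(5,0), heading=270, pen down
REPEAT 6 [
  -- iteration 1/6 --
  RT 120: heading 270 -> 150
  FD 1: (5,0) -> (4.134,0.5) [heading=150, draw]
  RT 180: heading 150 -> 330
  -- iteration 2/6 --
  RT 120: heading 330 -> 210
  FD 1: (4.134,0.5) -> (3.268,0) [heading=210, draw]
  RT 180: heading 210 -> 30
  -- iteration 3/6 --
  RT 120: heading 30 -> 270
  FD 1: (3.268,0) -> (3.268,-1) [heading=270, draw]
  RT 180: heading 270 -> 90
  -- iteration 4/6 --
  RT 120: heading 90 -> 330
  FD 1: (3.268,-1) -> (4.134,-1.5) [heading=330, draw]
  RT 180: heading 330 -> 150
  -- iteration 5/6 --
  RT 120: heading 150 -> 30
  FD 1: (4.134,-1.5) -> (5,-1) [heading=30, draw]
  RT 180: heading 30 -> 210
  -- iteration 6/6 --
  RT 120: heading 210 -> 90
  FD 1: (5,-1) -> (5,0) [heading=90, draw]
  RT 180: heading 90 -> 270
]
FD 17: (5,0) -> (5,-17) [heading=270, draw]
Final: pos=(5,-17), heading=270, 7 segment(s) drawn

Answer: 5 -17 270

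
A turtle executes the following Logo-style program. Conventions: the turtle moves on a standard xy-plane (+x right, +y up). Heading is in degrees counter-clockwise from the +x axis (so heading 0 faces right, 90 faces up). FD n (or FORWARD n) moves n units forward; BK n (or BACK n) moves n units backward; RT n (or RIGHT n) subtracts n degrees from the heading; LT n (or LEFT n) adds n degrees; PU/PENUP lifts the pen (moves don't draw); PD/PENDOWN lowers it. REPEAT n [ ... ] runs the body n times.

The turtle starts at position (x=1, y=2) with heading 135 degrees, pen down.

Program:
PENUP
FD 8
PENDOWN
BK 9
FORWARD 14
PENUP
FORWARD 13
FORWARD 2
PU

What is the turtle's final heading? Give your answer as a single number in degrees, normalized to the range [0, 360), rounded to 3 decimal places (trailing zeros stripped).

Executing turtle program step by step:
Start: pos=(1,2), heading=135, pen down
PU: pen up
FD 8: (1,2) -> (-4.657,7.657) [heading=135, move]
PD: pen down
BK 9: (-4.657,7.657) -> (1.707,1.293) [heading=135, draw]
FD 14: (1.707,1.293) -> (-8.192,11.192) [heading=135, draw]
PU: pen up
FD 13: (-8.192,11.192) -> (-17.385,20.385) [heading=135, move]
FD 2: (-17.385,20.385) -> (-18.799,21.799) [heading=135, move]
PU: pen up
Final: pos=(-18.799,21.799), heading=135, 2 segment(s) drawn

Answer: 135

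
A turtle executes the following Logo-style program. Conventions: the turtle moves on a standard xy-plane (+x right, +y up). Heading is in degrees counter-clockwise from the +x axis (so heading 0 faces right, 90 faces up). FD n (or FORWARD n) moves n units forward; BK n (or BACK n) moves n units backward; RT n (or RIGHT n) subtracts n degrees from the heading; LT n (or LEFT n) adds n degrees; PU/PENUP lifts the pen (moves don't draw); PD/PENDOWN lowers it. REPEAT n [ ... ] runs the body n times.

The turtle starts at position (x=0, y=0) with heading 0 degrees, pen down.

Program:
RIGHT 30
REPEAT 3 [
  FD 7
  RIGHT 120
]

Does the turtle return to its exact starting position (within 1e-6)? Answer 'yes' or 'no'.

Answer: yes

Derivation:
Executing turtle program step by step:
Start: pos=(0,0), heading=0, pen down
RT 30: heading 0 -> 330
REPEAT 3 [
  -- iteration 1/3 --
  FD 7: (0,0) -> (6.062,-3.5) [heading=330, draw]
  RT 120: heading 330 -> 210
  -- iteration 2/3 --
  FD 7: (6.062,-3.5) -> (0,-7) [heading=210, draw]
  RT 120: heading 210 -> 90
  -- iteration 3/3 --
  FD 7: (0,-7) -> (0,0) [heading=90, draw]
  RT 120: heading 90 -> 330
]
Final: pos=(0,0), heading=330, 3 segment(s) drawn

Start position: (0, 0)
Final position: (0, 0)
Distance = 0; < 1e-6 -> CLOSED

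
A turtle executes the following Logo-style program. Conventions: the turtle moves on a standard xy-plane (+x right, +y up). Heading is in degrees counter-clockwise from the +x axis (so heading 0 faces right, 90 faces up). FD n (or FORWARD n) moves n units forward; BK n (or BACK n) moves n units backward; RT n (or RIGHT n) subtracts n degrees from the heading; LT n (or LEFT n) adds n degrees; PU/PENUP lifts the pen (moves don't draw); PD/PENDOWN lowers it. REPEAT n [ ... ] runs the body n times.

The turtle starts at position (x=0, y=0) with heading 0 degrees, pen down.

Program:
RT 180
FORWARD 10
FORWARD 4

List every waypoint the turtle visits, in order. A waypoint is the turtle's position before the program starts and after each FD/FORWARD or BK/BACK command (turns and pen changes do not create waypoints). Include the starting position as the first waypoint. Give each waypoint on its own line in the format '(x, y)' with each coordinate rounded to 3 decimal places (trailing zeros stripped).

Executing turtle program step by step:
Start: pos=(0,0), heading=0, pen down
RT 180: heading 0 -> 180
FD 10: (0,0) -> (-10,0) [heading=180, draw]
FD 4: (-10,0) -> (-14,0) [heading=180, draw]
Final: pos=(-14,0), heading=180, 2 segment(s) drawn
Waypoints (3 total):
(0, 0)
(-10, 0)
(-14, 0)

Answer: (0, 0)
(-10, 0)
(-14, 0)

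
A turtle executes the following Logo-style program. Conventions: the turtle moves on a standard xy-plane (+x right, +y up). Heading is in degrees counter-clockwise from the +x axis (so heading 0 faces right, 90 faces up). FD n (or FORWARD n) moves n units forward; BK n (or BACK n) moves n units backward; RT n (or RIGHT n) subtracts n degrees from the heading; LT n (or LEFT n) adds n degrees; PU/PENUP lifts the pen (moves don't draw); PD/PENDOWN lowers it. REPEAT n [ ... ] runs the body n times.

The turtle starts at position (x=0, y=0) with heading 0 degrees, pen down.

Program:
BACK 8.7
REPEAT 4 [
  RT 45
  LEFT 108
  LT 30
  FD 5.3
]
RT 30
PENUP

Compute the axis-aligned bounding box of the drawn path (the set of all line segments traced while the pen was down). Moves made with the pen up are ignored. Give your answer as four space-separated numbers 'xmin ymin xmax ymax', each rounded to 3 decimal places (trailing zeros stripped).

Executing turtle program step by step:
Start: pos=(0,0), heading=0, pen down
BK 8.7: (0,0) -> (-8.7,0) [heading=0, draw]
REPEAT 4 [
  -- iteration 1/4 --
  RT 45: heading 0 -> 315
  LT 108: heading 315 -> 63
  LT 30: heading 63 -> 93
  FD 5.3: (-8.7,0) -> (-8.977,5.293) [heading=93, draw]
  -- iteration 2/4 --
  RT 45: heading 93 -> 48
  LT 108: heading 48 -> 156
  LT 30: heading 156 -> 186
  FD 5.3: (-8.977,5.293) -> (-14.248,4.739) [heading=186, draw]
  -- iteration 3/4 --
  RT 45: heading 186 -> 141
  LT 108: heading 141 -> 249
  LT 30: heading 249 -> 279
  FD 5.3: (-14.248,4.739) -> (-13.419,-0.496) [heading=279, draw]
  -- iteration 4/4 --
  RT 45: heading 279 -> 234
  LT 108: heading 234 -> 342
  LT 30: heading 342 -> 12
  FD 5.3: (-13.419,-0.496) -> (-8.235,0.606) [heading=12, draw]
]
RT 30: heading 12 -> 342
PU: pen up
Final: pos=(-8.235,0.606), heading=342, 5 segment(s) drawn

Segment endpoints: x in {-14.248, -13.419, -8.977, -8.7, -8.235, 0}, y in {-0.496, 0, 0.606, 4.739, 5.293}
xmin=-14.248, ymin=-0.496, xmax=0, ymax=5.293

Answer: -14.248 -0.496 0 5.293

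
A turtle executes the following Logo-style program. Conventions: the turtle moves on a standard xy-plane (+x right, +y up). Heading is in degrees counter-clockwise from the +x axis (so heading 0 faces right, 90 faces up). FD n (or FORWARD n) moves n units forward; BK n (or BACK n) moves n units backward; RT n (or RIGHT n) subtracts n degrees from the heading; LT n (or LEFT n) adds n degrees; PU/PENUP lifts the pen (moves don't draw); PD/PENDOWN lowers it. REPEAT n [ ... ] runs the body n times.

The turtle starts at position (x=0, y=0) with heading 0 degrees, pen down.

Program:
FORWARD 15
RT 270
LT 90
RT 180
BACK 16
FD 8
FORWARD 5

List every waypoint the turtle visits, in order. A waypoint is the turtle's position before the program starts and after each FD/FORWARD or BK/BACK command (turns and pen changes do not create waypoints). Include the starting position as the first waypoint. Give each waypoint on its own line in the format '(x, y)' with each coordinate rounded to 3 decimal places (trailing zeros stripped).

Executing turtle program step by step:
Start: pos=(0,0), heading=0, pen down
FD 15: (0,0) -> (15,0) [heading=0, draw]
RT 270: heading 0 -> 90
LT 90: heading 90 -> 180
RT 180: heading 180 -> 0
BK 16: (15,0) -> (-1,0) [heading=0, draw]
FD 8: (-1,0) -> (7,0) [heading=0, draw]
FD 5: (7,0) -> (12,0) [heading=0, draw]
Final: pos=(12,0), heading=0, 4 segment(s) drawn
Waypoints (5 total):
(0, 0)
(15, 0)
(-1, 0)
(7, 0)
(12, 0)

Answer: (0, 0)
(15, 0)
(-1, 0)
(7, 0)
(12, 0)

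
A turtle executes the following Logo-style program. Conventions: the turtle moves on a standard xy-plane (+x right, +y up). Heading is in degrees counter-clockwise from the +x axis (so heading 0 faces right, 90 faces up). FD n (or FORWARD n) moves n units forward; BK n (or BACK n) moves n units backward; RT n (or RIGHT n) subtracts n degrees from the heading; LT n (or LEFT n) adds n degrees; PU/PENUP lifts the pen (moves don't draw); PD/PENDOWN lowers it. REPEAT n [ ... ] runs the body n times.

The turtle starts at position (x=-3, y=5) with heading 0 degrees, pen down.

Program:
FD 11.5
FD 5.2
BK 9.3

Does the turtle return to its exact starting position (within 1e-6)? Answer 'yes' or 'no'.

Executing turtle program step by step:
Start: pos=(-3,5), heading=0, pen down
FD 11.5: (-3,5) -> (8.5,5) [heading=0, draw]
FD 5.2: (8.5,5) -> (13.7,5) [heading=0, draw]
BK 9.3: (13.7,5) -> (4.4,5) [heading=0, draw]
Final: pos=(4.4,5), heading=0, 3 segment(s) drawn

Start position: (-3, 5)
Final position: (4.4, 5)
Distance = 7.4; >= 1e-6 -> NOT closed

Answer: no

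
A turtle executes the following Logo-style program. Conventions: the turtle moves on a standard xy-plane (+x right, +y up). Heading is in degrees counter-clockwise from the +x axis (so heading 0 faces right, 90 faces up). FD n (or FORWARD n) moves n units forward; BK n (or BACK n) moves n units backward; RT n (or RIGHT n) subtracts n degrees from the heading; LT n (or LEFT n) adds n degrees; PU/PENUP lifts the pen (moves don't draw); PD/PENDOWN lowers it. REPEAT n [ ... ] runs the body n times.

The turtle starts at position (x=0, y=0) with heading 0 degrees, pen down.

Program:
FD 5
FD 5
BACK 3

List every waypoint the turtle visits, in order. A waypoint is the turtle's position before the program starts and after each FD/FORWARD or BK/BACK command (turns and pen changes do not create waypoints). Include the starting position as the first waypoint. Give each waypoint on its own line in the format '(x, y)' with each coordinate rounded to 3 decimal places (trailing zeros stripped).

Executing turtle program step by step:
Start: pos=(0,0), heading=0, pen down
FD 5: (0,0) -> (5,0) [heading=0, draw]
FD 5: (5,0) -> (10,0) [heading=0, draw]
BK 3: (10,0) -> (7,0) [heading=0, draw]
Final: pos=(7,0), heading=0, 3 segment(s) drawn
Waypoints (4 total):
(0, 0)
(5, 0)
(10, 0)
(7, 0)

Answer: (0, 0)
(5, 0)
(10, 0)
(7, 0)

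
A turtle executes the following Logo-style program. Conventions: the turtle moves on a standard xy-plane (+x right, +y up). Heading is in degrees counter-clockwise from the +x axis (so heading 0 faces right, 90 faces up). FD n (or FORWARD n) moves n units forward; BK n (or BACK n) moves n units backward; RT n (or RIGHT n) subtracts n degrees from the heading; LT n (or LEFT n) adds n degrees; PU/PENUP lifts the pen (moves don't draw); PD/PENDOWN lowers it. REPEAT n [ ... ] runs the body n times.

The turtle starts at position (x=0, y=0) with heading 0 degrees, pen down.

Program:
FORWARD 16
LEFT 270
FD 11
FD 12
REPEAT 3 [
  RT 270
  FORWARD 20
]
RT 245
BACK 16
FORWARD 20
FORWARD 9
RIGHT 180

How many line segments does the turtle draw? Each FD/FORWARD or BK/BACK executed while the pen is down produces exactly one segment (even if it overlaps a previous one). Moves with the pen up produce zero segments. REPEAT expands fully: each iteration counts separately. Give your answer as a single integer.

Executing turtle program step by step:
Start: pos=(0,0), heading=0, pen down
FD 16: (0,0) -> (16,0) [heading=0, draw]
LT 270: heading 0 -> 270
FD 11: (16,0) -> (16,-11) [heading=270, draw]
FD 12: (16,-11) -> (16,-23) [heading=270, draw]
REPEAT 3 [
  -- iteration 1/3 --
  RT 270: heading 270 -> 0
  FD 20: (16,-23) -> (36,-23) [heading=0, draw]
  -- iteration 2/3 --
  RT 270: heading 0 -> 90
  FD 20: (36,-23) -> (36,-3) [heading=90, draw]
  -- iteration 3/3 --
  RT 270: heading 90 -> 180
  FD 20: (36,-3) -> (16,-3) [heading=180, draw]
]
RT 245: heading 180 -> 295
BK 16: (16,-3) -> (9.238,11.501) [heading=295, draw]
FD 20: (9.238,11.501) -> (17.69,-6.625) [heading=295, draw]
FD 9: (17.69,-6.625) -> (21.494,-14.782) [heading=295, draw]
RT 180: heading 295 -> 115
Final: pos=(21.494,-14.782), heading=115, 9 segment(s) drawn
Segments drawn: 9

Answer: 9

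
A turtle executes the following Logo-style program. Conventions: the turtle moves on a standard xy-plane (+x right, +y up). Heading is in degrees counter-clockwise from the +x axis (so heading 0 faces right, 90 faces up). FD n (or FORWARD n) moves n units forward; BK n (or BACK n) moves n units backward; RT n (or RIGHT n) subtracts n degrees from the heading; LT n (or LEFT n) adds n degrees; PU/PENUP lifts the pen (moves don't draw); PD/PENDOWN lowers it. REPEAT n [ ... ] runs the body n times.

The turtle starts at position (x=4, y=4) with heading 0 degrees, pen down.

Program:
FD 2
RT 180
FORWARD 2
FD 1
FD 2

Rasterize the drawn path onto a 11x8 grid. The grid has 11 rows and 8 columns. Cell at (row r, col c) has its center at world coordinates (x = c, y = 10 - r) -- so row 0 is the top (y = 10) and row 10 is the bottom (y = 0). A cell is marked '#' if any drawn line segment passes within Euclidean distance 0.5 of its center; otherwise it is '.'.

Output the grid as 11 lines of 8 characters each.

Segment 0: (4,4) -> (6,4)
Segment 1: (6,4) -> (4,4)
Segment 2: (4,4) -> (3,4)
Segment 3: (3,4) -> (1,4)

Answer: ........
........
........
........
........
........
.######.
........
........
........
........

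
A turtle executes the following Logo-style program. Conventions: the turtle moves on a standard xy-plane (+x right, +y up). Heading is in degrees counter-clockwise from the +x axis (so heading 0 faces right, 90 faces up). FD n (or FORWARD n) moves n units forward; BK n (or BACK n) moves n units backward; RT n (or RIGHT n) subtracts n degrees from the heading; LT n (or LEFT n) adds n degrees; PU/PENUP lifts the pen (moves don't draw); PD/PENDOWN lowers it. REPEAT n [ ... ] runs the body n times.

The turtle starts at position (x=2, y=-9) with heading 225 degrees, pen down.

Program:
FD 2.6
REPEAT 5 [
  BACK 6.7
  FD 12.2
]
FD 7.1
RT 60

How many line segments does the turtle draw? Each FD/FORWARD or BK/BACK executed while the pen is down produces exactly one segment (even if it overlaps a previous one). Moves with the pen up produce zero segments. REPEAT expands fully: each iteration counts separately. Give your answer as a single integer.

Executing turtle program step by step:
Start: pos=(2,-9), heading=225, pen down
FD 2.6: (2,-9) -> (0.162,-10.838) [heading=225, draw]
REPEAT 5 [
  -- iteration 1/5 --
  BK 6.7: (0.162,-10.838) -> (4.899,-6.101) [heading=225, draw]
  FD 12.2: (4.899,-6.101) -> (-3.728,-14.728) [heading=225, draw]
  -- iteration 2/5 --
  BK 6.7: (-3.728,-14.728) -> (1.01,-9.99) [heading=225, draw]
  FD 12.2: (1.01,-9.99) -> (-7.617,-18.617) [heading=225, draw]
  -- iteration 3/5 --
  BK 6.7: (-7.617,-18.617) -> (-2.879,-13.879) [heading=225, draw]
  FD 12.2: (-2.879,-13.879) -> (-11.506,-22.506) [heading=225, draw]
  -- iteration 4/5 --
  BK 6.7: (-11.506,-22.506) -> (-6.768,-17.768) [heading=225, draw]
  FD 12.2: (-6.768,-17.768) -> (-15.395,-26.395) [heading=225, draw]
  -- iteration 5/5 --
  BK 6.7: (-15.395,-26.395) -> (-10.657,-21.657) [heading=225, draw]
  FD 12.2: (-10.657,-21.657) -> (-19.284,-30.284) [heading=225, draw]
]
FD 7.1: (-19.284,-30.284) -> (-24.304,-35.304) [heading=225, draw]
RT 60: heading 225 -> 165
Final: pos=(-24.304,-35.304), heading=165, 12 segment(s) drawn
Segments drawn: 12

Answer: 12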